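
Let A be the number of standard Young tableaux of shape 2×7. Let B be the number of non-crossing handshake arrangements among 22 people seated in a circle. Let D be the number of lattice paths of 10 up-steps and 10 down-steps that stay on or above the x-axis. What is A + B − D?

By the hook-length formula (or a Dyck-path bijection), SYT of shape 2×7 number C_7. So A = C_7 = 429.
Non-crossing handshake pairings of 2n people are counted by C_n; 22 people gives n = 11. So B = C_11 = 58786.
A Dyck path with 10 up-steps and 10 down-steps has semilength 10, so there are C_10 of them. So D = C_10 = 16796.
A + B − D = 429 + 58786 − 16796 = 42419.

42419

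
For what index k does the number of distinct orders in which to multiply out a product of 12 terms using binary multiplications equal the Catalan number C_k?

11

Bracketing 12 factors into binary products is counted by C_{12−1} = C_11.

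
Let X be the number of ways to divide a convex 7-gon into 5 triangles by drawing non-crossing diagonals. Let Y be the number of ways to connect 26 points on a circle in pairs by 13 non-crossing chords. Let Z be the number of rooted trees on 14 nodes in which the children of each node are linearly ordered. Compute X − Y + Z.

42

Triangulations of a convex m-gon are counted by C_{m−2}; with m = 7 this is C_5. So X = C_5 = 42.
Non-crossing perfect matchings of 2n points on a circle are counted by C_n; with 26 points, n = 13. So Y = C_13 = 742900.
A rooted plane tree on 14 nodes has 13 edges, and such trees are counted by C_13. So Z = C_13 = 742900.
X − Y + Z = 42 − 742900 + 742900 = 42.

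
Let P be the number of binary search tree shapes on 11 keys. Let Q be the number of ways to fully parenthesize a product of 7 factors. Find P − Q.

58654

Rooted binary trees with 11 nodes (each child slot possibly empty) number C_11. So P = C_11 = 58786.
Bracketing 7 factors into binary products is counted by C_{7−1} = C_6. So Q = C_6 = 132.
P − Q = 58786 − 132 = 58654.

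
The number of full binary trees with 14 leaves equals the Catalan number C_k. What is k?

A full binary tree with L leaves has L−1 internal nodes and is counted by C_{L−1}; L = 14 gives C_13.

13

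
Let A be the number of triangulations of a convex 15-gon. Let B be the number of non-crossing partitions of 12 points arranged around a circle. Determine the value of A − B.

The number of triangulations of a 15-gon is the Catalan number C_13 (index = sides − 2). So A = C_13 = 742900.
Non-crossing partitions of an n-element set are counted by C_n; here n = 12. So B = C_12 = 208012.
A − B = 742900 − 208012 = 534888.

534888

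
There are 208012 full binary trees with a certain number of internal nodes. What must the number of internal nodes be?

12

Full binary trees with n internal nodes are counted by C_n. The Catalan number equal to 208012 is C_12.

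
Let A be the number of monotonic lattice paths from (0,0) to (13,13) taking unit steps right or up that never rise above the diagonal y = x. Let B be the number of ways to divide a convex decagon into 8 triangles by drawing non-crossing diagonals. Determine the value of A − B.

Monotone paths in an n×n grid that stay weakly below the diagonal are counted by C_n; here n = 13. So A = C_13 = 742900.
A convex 10-gon is triangulated into 8 triangles, and the number of such triangulations is the Catalan number C_{10−2} = C_8. So B = C_8 = 1430.
A − B = 742900 − 1430 = 741470.

741470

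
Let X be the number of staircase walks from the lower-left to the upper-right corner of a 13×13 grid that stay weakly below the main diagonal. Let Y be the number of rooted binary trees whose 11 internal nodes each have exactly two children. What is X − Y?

684114

Monotone paths in an n×n grid that stay weakly below the diagonal are counted by C_n; here n = 13. So X = C_13 = 742900.
Full binary trees with n internal nodes are counted by C_n; here n = 11. So Y = C_11 = 58786.
X − Y = 742900 − 58786 = 684114.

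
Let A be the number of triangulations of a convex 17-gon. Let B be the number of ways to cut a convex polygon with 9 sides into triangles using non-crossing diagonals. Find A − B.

9694416

The number of triangulations of a 17-gon is the Catalan number C_15 (index = sides − 2). So A = C_15 = 9694845.
Triangulations of a convex m-gon are counted by C_{m−2}; with m = 9 this is C_7. So B = C_7 = 429.
A − B = 9694845 − 429 = 9694416.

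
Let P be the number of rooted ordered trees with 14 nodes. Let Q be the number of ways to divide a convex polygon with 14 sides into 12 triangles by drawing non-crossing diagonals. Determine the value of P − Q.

534888

A rooted plane tree on 14 nodes has 13 edges, and such trees are counted by C_13. So P = C_13 = 742900.
Triangulations of a convex m-gon are counted by C_{m−2}; with m = 14 this is C_12. So Q = C_12 = 208012.
P − Q = 742900 − 208012 = 534888.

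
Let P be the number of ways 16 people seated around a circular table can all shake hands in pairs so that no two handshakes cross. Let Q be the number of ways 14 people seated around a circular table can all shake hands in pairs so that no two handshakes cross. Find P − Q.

1001

With 16 = 2·8 people, non-crossing handshake pairings are non-crossing perfect matchings on a circle, counted by C_8. So P = C_8 = 1430.
Non-crossing handshake pairings of 2n people are counted by C_n; 14 people gives n = 7. So Q = C_7 = 429.
P − Q = 1430 − 429 = 1001.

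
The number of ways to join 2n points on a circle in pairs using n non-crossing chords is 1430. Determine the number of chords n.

Non-crossing pairings of 2n points on a circle are counted by C_n. The Catalan number equal to 1430 is C_8.

8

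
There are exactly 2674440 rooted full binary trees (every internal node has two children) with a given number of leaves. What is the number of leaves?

Full binary trees with L leaves are counted by C_{L−1}, and C_14 = 2674440.
So the index is 14, and the number of leaves is 14 + 1 = 15.

15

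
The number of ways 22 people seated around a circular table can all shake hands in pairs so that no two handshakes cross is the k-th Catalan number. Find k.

With 22 = 2·11 people, non-crossing handshake pairings are non-crossing perfect matchings on a circle, counted by C_11.

11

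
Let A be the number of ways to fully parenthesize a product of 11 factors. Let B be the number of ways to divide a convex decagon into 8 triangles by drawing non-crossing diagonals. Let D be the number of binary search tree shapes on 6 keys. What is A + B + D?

18358

Parenthesizations of m factors correspond to full binary trees with m leaves, counted by C_{m−1}; m = 11 gives C_10. So A = C_10 = 16796.
A convex 10-gon is triangulated into 8 triangles, and the number of such triangulations is the Catalan number C_{10−2} = C_8. So B = C_8 = 1430.
There are C_n binary search tree shapes on n keys; with n = 6 that is C_6. So D = C_6 = 132.
A + B + D = 16796 + 1430 + 132 = 18358.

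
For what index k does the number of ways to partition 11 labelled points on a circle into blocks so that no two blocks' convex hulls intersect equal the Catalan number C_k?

Non-crossing partitions of an n-element set are counted by C_n; here n = 11.

11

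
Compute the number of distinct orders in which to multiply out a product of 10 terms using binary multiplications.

Ways to associate a product of 10 factors correspond to binary trees on 10 leaves, so the count is C_9.
C_9 = C(18,9)/10 = 48620/10 = 4862.

4862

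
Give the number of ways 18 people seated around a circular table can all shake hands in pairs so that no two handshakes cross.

4862

With 18 = 2·9 people, non-crossing handshake pairings are non-crossing perfect matchings on a circle, counted by C_9.
C_9 = C(18,9)/10 = 48620/10 = 4862.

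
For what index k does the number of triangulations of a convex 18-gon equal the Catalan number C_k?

16

Triangulations of a convex m-gon are counted by C_{m−2}; with m = 18 this is C_16.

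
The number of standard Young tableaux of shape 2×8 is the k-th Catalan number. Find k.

8

By the hook-length formula (or a Dyck-path bijection), SYT of shape 2×8 number C_8.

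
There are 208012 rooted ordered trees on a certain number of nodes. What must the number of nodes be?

Rooted ordered trees on m nodes are counted by C_{m−1}. Since C_12 = 208012, the index is 12.
So the index is 12, and the number of nodes is 12 + 1 = 13.

13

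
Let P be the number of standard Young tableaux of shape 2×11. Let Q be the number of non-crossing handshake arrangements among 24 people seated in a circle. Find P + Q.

Standard Young tableaux of shape 2×n are counted by C_n; here n = 11. So P = C_11 = 58786.
Non-crossing handshake pairings of 2n people are counted by C_n; 24 people gives n = 12. So Q = C_12 = 208012.
P + Q = 58786 + 208012 = 266798.

266798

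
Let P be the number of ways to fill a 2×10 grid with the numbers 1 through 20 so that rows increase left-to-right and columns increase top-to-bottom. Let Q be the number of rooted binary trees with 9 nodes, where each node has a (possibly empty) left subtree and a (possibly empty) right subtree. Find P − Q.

Standard Young tableaux of shape 2×n are counted by C_n; here n = 10. So P = C_10 = 16796.
Binary trees (left/right distinguished) on n nodes are counted by C_n; here n = 9. So Q = C_9 = 4862.
P − Q = 16796 − 4862 = 11934.

11934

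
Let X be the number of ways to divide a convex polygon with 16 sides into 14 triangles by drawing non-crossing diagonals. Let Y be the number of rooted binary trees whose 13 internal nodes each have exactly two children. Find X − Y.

1931540

A convex 16-gon is triangulated into 14 triangles, and the number of such triangulations is the Catalan number C_{16−2} = C_14. So X = C_14 = 2674440.
The number of full binary trees on 13 internal nodes is the Catalan number C_13. So Y = C_13 = 742900.
X − Y = 2674440 − 742900 = 1931540.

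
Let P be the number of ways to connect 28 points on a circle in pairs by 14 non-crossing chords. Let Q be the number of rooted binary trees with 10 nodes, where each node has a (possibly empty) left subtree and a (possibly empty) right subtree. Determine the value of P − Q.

Non-crossing perfect matchings of 2n points on a circle are counted by C_n; with 28 points, n = 14. So P = C_14 = 2674440.
Binary trees (left/right distinguished) on n nodes are counted by C_n; here n = 10. So Q = C_10 = 16796.
P − Q = 2674440 − 16796 = 2657644.

2657644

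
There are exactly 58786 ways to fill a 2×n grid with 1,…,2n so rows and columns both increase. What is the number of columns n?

Standard Young tableaux of shape 2×n are counted by C_n; 58786 = C_11.

11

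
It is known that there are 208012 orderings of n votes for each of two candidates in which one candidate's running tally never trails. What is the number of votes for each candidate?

Such ballot sequences with n votes each are counted by C_n. Since C_12 = 208012, the index is 12.

12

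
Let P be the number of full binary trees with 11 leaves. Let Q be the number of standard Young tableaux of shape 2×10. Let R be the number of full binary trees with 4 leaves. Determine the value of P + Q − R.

Full binary trees with 11 leaves have 11−1 = 10 internal nodes, so there are C_10 of them. So P = C_10 = 16796.
By the hook-length formula (or a Dyck-path bijection), SYT of shape 2×10 number C_10. So Q = C_10 = 16796.
Full binary trees with 4 leaves have 4−1 = 3 internal nodes, so there are C_3 of them. So R = C_3 = 5.
P + Q − R = 16796 + 16796 − 5 = 33587.

33587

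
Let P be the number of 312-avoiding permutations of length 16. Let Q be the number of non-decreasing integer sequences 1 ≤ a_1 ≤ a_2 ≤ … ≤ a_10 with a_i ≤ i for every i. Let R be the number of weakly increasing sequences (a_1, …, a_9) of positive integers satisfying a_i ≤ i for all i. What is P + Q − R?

35369604

For any fixed pattern of length 3, the pattern-avoiding permutations of [16] number C_16. So P = C_16 = 35357670.
Such sub-staircase sequences of length n are counted by C_n; here n = 10. So Q = C_10 = 16796.
Such sub-staircase sequences of length n are counted by C_n; here n = 9. So R = C_9 = 4862.
P + Q − R = 35357670 + 16796 − 4862 = 35369604.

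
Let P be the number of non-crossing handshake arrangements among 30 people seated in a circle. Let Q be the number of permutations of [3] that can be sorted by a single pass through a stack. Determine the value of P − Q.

9694840

With 30 = 2·15 people, non-crossing handshake pairings are non-crossing perfect matchings on a circle, counted by C_15. So P = C_15 = 9694845.
By Knuth's characterisation, the stack-sortable permutations of length 3 are the 231-avoiders, numbering C_3. So Q = C_3 = 5.
P − Q = 9694845 − 5 = 9694840.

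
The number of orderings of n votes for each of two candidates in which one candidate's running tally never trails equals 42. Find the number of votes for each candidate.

5

Such ballot sequences with n votes each are counted by C_n. Since C_5 = 42, the index is 5.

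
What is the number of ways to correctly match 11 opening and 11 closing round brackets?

58786

A balanced arrangement of 11 bracket pairs is a Dyck word of semilength 11, so the count is C_11.
C_11 = C(22,11)/12 = 705432/12 = 58786.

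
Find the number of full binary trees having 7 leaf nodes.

Full binary trees with 7 leaves have 7−1 = 6 internal nodes, so there are C_6 of them.
C_6 = 132.

132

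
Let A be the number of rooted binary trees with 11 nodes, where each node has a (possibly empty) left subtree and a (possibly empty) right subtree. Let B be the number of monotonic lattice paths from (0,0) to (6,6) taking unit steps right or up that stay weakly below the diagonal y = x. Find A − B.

Rooted binary trees with 11 nodes (each child slot possibly empty) number C_11. So A = C_11 = 58786.
Sub-diagonal monotone paths from (0,0) to (6,6) biject with Dyck paths of semilength 6, giving C_6. So B = C_6 = 132.
A − B = 58786 − 132 = 58654.

58654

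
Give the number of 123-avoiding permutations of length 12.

208012

Permutations of [n] avoiding any single length-3 pattern are counted by C_n; here n = 12.
C_12 = C(24,12)/13 = 2704156/13 = 208012.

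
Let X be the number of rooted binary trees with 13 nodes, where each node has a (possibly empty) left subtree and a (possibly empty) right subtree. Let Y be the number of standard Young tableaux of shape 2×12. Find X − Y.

534888

Binary trees (left/right distinguished) on n nodes are counted by C_n; here n = 13. So X = C_13 = 742900.
Standard Young tableaux of shape 2×n are counted by C_n; here n = 12. So Y = C_12 = 208012.
X − Y = 742900 − 208012 = 534888.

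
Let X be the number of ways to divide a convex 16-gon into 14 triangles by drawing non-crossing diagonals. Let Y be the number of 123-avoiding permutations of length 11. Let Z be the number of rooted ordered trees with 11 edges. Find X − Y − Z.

2556868

Triangulations of a convex m-gon are counted by C_{m−2}; with m = 16 this is C_14. So X = C_14 = 2674440.
For any fixed pattern of length 3, the pattern-avoiding permutations of [11] number C_11. So Y = C_11 = 58786.
Rooted ordered trees with n edges are counted by C_n; here n = 11. So Z = C_11 = 58786.
X − Y − Z = 2674440 − 58786 − 58786 = 2556868.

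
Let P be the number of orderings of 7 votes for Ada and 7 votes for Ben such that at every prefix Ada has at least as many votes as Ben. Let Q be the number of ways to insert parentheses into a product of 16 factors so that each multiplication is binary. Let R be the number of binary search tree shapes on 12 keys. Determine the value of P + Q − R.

9487262

Ballot sequences with n votes each where one side never trails are Dyck words, counted by C_n; here n = 7. So P = C_7 = 429.
Parenthesizations of m factors correspond to full binary trees with m leaves, counted by C_{m−1}; m = 16 gives C_15. So Q = C_15 = 9694845.
There are C_n binary search tree shapes on n keys; with n = 12 that is C_12. So R = C_12 = 208012.
P + Q − R = 429 + 9694845 − 208012 = 9487262.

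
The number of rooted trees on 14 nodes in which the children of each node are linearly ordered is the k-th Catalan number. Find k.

A rooted plane tree on 14 nodes has 13 edges, and such trees are counted by C_13.

13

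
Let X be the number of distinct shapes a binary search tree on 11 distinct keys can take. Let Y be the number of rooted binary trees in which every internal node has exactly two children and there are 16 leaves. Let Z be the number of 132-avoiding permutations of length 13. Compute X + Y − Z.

9010731

There are C_n binary search tree shapes on n keys; with n = 11 that is C_11. So X = C_11 = 58786.
A full binary tree with L leaves has L−1 internal nodes and is counted by C_{L−1}; L = 16 gives C_15. So Y = C_15 = 9694845.
For any fixed pattern of length 3, the pattern-avoiding permutations of [13] number C_13. So Z = C_13 = 742900.
X + Y − Z = 58786 + 9694845 − 742900 = 9010731.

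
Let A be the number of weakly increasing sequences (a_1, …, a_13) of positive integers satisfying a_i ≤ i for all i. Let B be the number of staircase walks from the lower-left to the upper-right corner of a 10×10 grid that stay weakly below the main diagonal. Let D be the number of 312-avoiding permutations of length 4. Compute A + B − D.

759682

Such sub-staircase sequences of length n are counted by C_n; here n = 13. So A = C_13 = 742900.
Monotone paths in an n×n grid that stay weakly below the diagonal are counted by C_n; here n = 10. So B = C_10 = 16796.
For any fixed pattern of length 3, the pattern-avoiding permutations of [4] number C_4. So D = C_4 = 14.
A + B − D = 742900 + 16796 − 14 = 759682.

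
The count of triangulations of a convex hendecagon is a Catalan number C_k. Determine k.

Triangulations of a convex m-gon are counted by C_{m−2}; with m = 11 this is C_9.

9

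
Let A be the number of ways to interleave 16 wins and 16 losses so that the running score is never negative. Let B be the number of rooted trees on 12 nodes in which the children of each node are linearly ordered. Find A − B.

35298884

Ballot sequences with n votes each where one side never trails are Dyck words, counted by C_n; here n = 16. So A = C_16 = 35357670.
A rooted plane tree on 12 nodes has 11 edges, and such trees are counted by C_11. So B = C_11 = 58786.
A − B = 35357670 − 58786 = 35298884.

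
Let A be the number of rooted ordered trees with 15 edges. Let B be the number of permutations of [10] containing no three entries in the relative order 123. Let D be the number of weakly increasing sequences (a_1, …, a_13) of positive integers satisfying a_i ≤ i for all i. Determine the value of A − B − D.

A rooted plane tree with 15 edges has 16 nodes, and the count is C_15. So A = C_15 = 9694845.
Permutations of [n] avoiding any single length-3 pattern are counted by C_n; here n = 10. So B = C_10 = 16796.
Weakly increasing sequences with a_i ≤ i biject with Dyck paths of semilength 13, so there are C_13. So D = C_13 = 742900.
A − B − D = 9694845 − 16796 − 742900 = 8935149.

8935149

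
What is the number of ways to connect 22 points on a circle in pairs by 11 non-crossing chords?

58786

Pairing 22 circle points by 11 non-crossing chords gives C_11 matchings.
C_11 = C_10 · 2(2·10+1)/(10+2) = 16796 · 42/12 = 58786.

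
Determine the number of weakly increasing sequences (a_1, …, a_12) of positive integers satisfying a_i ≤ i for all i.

Such sub-staircase sequences of length n are counted by C_n; here n = 12.
C_12 = C(24,12)/13 = 2704156/13 = 208012.

208012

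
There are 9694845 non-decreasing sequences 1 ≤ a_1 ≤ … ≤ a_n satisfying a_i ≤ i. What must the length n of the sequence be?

Such sub-staircase sequences of length n are counted by C_n. The Catalan number equal to 9694845 is C_15.

15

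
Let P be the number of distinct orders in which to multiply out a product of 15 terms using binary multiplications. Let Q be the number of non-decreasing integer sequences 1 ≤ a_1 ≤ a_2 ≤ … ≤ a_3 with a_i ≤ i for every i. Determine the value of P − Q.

2674435

Parenthesizations of m factors correspond to full binary trees with m leaves, counted by C_{m−1}; m = 15 gives C_14. So P = C_14 = 2674440.
Weakly increasing sequences with a_i ≤ i biject with Dyck paths of semilength 3, so there are C_3. So Q = C_3 = 5.
P − Q = 2674440 − 5 = 2674435.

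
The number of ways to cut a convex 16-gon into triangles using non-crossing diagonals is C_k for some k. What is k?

A convex 16-gon is triangulated into 14 triangles, and the number of such triangulations is the Catalan number C_{16−2} = C_14.

14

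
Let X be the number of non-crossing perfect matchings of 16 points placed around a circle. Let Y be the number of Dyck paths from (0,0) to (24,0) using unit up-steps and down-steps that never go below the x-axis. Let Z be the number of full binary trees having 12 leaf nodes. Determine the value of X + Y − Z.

150656

Non-crossing perfect matchings of 2n points on a circle are counted by C_n; with 16 points, n = 8. So X = C_8 = 1430.
A Dyck path with 12 up-steps and 12 down-steps has semilength 12, so there are C_12 of them. So Y = C_12 = 208012.
A full binary tree with L leaves has L−1 internal nodes and is counted by C_{L−1}; L = 12 gives C_11. So Z = C_11 = 58786.
X + Y − Z = 1430 + 208012 − 58786 = 150656.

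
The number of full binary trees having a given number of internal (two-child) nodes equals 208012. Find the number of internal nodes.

Full binary trees with n internal nodes are counted by C_n. The Catalan number equal to 208012 is C_12.

12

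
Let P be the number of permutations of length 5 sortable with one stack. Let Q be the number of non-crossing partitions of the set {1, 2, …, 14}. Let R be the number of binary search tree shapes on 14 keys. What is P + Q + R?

By Knuth's characterisation, the stack-sortable permutations of length 5 are the 231-avoiders, numbering C_5. So P = C_5 = 42.
The non-crossing partitions of [14] form a lattice of size C_14. So Q = C_14 = 2674440.
There are C_n binary search tree shapes on n keys; with n = 14 that is C_14. So R = C_14 = 2674440.
P + Q + R = 42 + 2674440 + 2674440 = 5348922.

5348922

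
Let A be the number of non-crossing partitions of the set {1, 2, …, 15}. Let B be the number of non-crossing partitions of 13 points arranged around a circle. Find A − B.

Non-crossing partitions of an n-element set are counted by C_n; here n = 15. So A = C_15 = 9694845.
Non-crossing partitions of an n-element set are counted by C_n; here n = 13. So B = C_13 = 742900.
A − B = 9694845 − 742900 = 8951945.

8951945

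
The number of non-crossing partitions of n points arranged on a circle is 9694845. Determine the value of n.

Non-crossing partitions of [n] are counted by C_n; 9694845 = C_15.

15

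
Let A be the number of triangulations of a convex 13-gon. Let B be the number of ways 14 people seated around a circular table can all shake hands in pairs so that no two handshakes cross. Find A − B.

58357

Triangulations of a convex m-gon are counted by C_{m−2}; with m = 13 this is C_11. So A = C_11 = 58786.
Non-crossing handshake pairings of 2n people are counted by C_n; 14 people gives n = 7. So B = C_7 = 429.
A − B = 58786 − 429 = 58357.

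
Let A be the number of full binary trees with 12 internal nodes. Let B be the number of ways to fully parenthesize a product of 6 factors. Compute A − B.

207970

Full binary trees with n internal nodes are counted by C_n; here n = 12. So A = C_12 = 208012.
Ways to associate a product of 6 factors correspond to binary trees on 6 leaves, so the count is C_5. So B = C_5 = 42.
A − B = 208012 − 42 = 207970.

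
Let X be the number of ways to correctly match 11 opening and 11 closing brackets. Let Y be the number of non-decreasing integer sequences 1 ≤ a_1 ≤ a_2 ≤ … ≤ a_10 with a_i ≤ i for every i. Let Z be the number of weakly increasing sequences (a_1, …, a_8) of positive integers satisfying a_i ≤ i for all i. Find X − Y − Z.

With 11 pairs the number of balanced bracket strings is the Catalan number C_11. So X = C_11 = 58786.
Such sub-staircase sequences of length n are counted by C_n; here n = 10. So Y = C_10 = 16796.
Weakly increasing sequences with a_i ≤ i biject with Dyck paths of semilength 8, so there are C_8. So Z = C_8 = 1430.
X − Y − Z = 58786 − 16796 − 1430 = 40560.

40560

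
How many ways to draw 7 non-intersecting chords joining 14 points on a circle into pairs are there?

Pairing 14 circle points by 7 non-crossing chords gives C_7 matchings.
C_7 = C(14,7)/8 = 3432/8 = 429.

429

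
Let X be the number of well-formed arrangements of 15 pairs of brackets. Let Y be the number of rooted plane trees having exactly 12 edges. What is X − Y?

9486833

Balanced strings of n pairs of brackets are counted by C_n; here n = 15. So X = C_15 = 9694845.
A rooted plane tree with 12 edges has 13 nodes, and the count is C_12. So Y = C_12 = 208012.
X − Y = 9694845 − 208012 = 9486833.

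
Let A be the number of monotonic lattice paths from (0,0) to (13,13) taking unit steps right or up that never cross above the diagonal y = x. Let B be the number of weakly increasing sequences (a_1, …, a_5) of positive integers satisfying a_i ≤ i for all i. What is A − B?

742858

Sub-diagonal monotone paths from (0,0) to (13,13) biject with Dyck paths of semilength 13, giving C_13. So A = C_13 = 742900.
Weakly increasing sequences with a_i ≤ i biject with Dyck paths of semilength 5, so there are C_5. So B = C_5 = 42.
A − B = 742900 − 42 = 742858.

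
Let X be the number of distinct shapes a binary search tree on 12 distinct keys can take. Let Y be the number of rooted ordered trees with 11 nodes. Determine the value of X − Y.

Rooted binary trees with 12 nodes (each child slot possibly empty) number C_12. So X = C_12 = 208012.
A rooted plane tree on 11 nodes has 10 edges, and such trees are counted by C_10. So Y = C_10 = 16796.
X − Y = 208012 − 16796 = 191216.

191216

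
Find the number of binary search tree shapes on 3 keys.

Binary trees (left/right distinguished) on n nodes are counted by C_n; here n = 3.
C_3 = C(6,3)/4 = 20/4 = 5.

5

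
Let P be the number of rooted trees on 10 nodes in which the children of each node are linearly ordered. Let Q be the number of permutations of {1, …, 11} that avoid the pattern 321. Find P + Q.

63648

A rooted plane tree on 10 nodes has 9 edges, and such trees are counted by C_9. So P = C_9 = 4862.
Permutations of [n] avoiding any single length-3 pattern are counted by C_n; here n = 11. So Q = C_11 = 58786.
P + Q = 4862 + 58786 = 63648.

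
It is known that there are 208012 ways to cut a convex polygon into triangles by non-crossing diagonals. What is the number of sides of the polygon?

Triangulations of a convex m-gon are counted by C_{m−2}. Since C_12 = 208012, the index is 12.
So m − 2 = 12, giving m = 14 sides.

14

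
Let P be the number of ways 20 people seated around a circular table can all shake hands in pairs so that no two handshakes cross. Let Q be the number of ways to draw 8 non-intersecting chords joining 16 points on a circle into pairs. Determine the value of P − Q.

Non-crossing handshake pairings of 2n people are counted by C_n; 20 people gives n = 10. So P = C_10 = 16796.
Non-crossing perfect matchings of 2n points on a circle are counted by C_n; with 16 points, n = 8. So Q = C_8 = 1430.
P − Q = 16796 − 1430 = 15366.

15366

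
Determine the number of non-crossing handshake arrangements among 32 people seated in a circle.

35357670

With 32 = 2·16 people, non-crossing handshake pairings are non-crossing perfect matchings on a circle, counted by C_16.
C_16 = C(32,16)/17 = 601080390/17 = 35357670.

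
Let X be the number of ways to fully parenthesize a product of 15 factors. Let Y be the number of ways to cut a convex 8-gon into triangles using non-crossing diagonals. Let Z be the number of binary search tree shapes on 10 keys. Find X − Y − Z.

Parenthesizations of m factors correspond to full binary trees with m leaves, counted by C_{m−1}; m = 15 gives C_14. So X = C_14 = 2674440.
A convex 8-gon is triangulated into 6 triangles, and the number of such triangulations is the Catalan number C_{8−2} = C_6. So Y = C_6 = 132.
Rooted binary trees with 10 nodes (each child slot possibly empty) number C_10. So Z = C_10 = 16796.
X − Y − Z = 2674440 − 132 − 16796 = 2657512.

2657512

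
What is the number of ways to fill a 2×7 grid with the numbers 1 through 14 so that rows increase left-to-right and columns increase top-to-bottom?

Standard Young tableaux of shape 2×n are counted by C_n; here n = 7.
C_7 = C(14,7)/8 = 3432/8 = 429.

429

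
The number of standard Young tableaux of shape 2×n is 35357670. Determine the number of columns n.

16

Standard Young tableaux of shape 2×n are counted by C_n; 35357670 = C_16.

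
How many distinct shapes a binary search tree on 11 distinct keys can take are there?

58786

Rooted binary trees with 11 nodes (each child slot possibly empty) number C_11.
C_11 = 58786.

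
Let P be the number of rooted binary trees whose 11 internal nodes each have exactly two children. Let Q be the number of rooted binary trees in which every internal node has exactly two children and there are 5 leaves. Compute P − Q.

58772

Full binary trees with n internal nodes are counted by C_n; here n = 11. So P = C_11 = 58786.
Full binary trees with 5 leaves have 5−1 = 4 internal nodes, so there are C_4 of them. So Q = C_4 = 14.
P − Q = 58786 − 14 = 58772.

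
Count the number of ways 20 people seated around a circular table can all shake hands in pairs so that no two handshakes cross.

16796

With 20 = 2·10 people, non-crossing handshake pairings are non-crossing perfect matchings on a circle, counted by C_10.
C_10 = C(20,10)/11 = 184756/11 = 16796.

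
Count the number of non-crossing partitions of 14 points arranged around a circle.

2674440

Non-crossing partitions of an n-element set are counted by C_n; here n = 14.
C_14 = C_13 · 2(2·13+1)/(13+2) = 742900 · 54/15 = 2674440.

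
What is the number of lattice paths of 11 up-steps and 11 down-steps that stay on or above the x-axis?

Paths of 11 up- and 11 down-steps that never dip below the axis are Dyck paths; their count is C_11.
C_11 = 58786.

58786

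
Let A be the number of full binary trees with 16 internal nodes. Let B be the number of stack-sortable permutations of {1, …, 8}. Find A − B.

The number of full binary trees on 16 internal nodes is the Catalan number C_16. So A = C_16 = 35357670.
By Knuth's characterisation, the stack-sortable permutations of length 8 are the 231-avoiders, numbering C_8. So B = C_8 = 1430.
A − B = 35357670 − 1430 = 35356240.

35356240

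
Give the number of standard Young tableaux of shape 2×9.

4862

By the hook-length formula (or a Dyck-path bijection), SYT of shape 2×9 number C_9.
C_9 = 4862.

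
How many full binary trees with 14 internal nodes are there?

2674440

Full binary trees with n internal nodes are counted by C_n; here n = 14.
C_14 = C(28,14)/15 = 40116600/15 = 2674440.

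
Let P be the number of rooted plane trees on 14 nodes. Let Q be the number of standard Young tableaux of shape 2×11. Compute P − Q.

A rooted plane tree on 14 nodes has 13 edges, and such trees are counted by C_13. So P = C_13 = 742900.
Standard Young tableaux of shape 2×n are counted by C_n; here n = 11. So Q = C_11 = 58786.
P − Q = 742900 − 58786 = 684114.

684114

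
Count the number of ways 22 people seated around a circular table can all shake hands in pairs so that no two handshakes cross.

Non-crossing handshake pairings of 2n people are counted by C_n; 22 people gives n = 11.
C_11 = C(22,11)/12 = 705432/12 = 58786.

58786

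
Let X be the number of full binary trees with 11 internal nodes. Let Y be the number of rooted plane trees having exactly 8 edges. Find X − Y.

Full binary trees with n internal nodes are counted by C_n; here n = 11. So X = C_11 = 58786.
Rooted ordered trees with n edges are counted by C_n; here n = 8. So Y = C_8 = 1430.
X − Y = 58786 − 1430 = 57356.

57356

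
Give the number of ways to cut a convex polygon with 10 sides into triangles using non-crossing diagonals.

The number of triangulations of a 10-gon is the Catalan number C_8 (index = sides − 2).
C_8 = C(16,8)/9 = 12870/9 = 1430.

1430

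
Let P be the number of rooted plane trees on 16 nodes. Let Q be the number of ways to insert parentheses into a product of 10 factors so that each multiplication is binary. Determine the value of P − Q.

9689983

Rooted ordered (plane) trees on m nodes have m−1 edges and are counted by C_{m−1}; m = 16 gives C_15. So P = C_15 = 9694845.
Parenthesizations of m factors correspond to full binary trees with m leaves, counted by C_{m−1}; m = 10 gives C_9. So Q = C_9 = 4862.
P − Q = 9694845 − 4862 = 9689983.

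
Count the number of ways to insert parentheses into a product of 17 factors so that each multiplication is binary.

Bracketing 17 factors into binary products is counted by C_{17−1} = C_16.
C_16 = 35357670.

35357670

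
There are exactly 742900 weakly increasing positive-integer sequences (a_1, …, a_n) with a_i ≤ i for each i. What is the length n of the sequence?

13

Such sub-staircase sequences of length n are counted by C_n; 742900 = C_13.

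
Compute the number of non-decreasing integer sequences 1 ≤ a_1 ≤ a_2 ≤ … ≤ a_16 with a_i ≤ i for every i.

35357670

Such sub-staircase sequences of length n are counted by C_n; here n = 16.
C_16 = C(32,16)/17 = 601080390/17 = 35357670.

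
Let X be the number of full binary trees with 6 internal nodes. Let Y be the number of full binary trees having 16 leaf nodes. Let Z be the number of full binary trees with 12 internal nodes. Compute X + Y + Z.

Full binary trees with n internal nodes are counted by C_n; here n = 6. So X = C_6 = 132.
Full binary trees with 16 leaves have 16−1 = 15 internal nodes, so there are C_15 of them. So Y = C_15 = 9694845.
The number of full binary trees on 12 internal nodes is the Catalan number C_12. So Z = C_12 = 208012.
X + Y + Z = 132 + 9694845 + 208012 = 9902989.

9902989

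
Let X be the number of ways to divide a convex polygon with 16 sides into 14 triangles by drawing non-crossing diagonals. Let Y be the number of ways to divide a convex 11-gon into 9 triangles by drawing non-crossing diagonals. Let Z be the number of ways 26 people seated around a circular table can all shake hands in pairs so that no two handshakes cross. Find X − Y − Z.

1926678

Triangulations of a convex m-gon are counted by C_{m−2}; with m = 16 this is C_14. So X = C_14 = 2674440.
The number of triangulations of an 11-gon is the Catalan number C_9 (index = sides − 2). So Y = C_9 = 4862.
With 26 = 2·13 people, non-crossing handshake pairings are non-crossing perfect matchings on a circle, counted by C_13. So Z = C_13 = 742900.
X − Y − Z = 2674440 − 4862 − 742900 = 1926678.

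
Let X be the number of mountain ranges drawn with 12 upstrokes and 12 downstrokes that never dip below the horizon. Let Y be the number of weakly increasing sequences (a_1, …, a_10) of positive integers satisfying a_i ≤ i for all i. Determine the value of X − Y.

191216

Paths of 12 up- and 12 down-steps that never dip below the axis are Dyck paths; their count is C_12. So X = C_12 = 208012.
Weakly increasing sequences with a_i ≤ i biject with Dyck paths of semilength 10, so there are C_10. So Y = C_10 = 16796.
X − Y = 208012 − 16796 = 191216.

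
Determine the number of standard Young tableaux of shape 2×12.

208012

By the hook-length formula (or a Dyck-path bijection), SYT of shape 2×12 number C_12.
C_12 = C_11 · 2(2·11+1)/(11+2) = 58786 · 46/13 = 208012.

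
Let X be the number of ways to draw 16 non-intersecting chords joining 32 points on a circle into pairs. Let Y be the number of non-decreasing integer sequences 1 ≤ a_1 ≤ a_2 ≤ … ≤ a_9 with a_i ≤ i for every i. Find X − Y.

35352808

Pairing 32 circle points by 16 non-crossing chords gives C_16 matchings. So X = C_16 = 35357670.
Such sub-staircase sequences of length n are counted by C_n; here n = 9. So Y = C_9 = 4862.
X − Y = 35357670 − 4862 = 35352808.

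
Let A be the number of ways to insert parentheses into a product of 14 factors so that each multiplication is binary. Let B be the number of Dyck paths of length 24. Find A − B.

Bracketing 14 factors into binary products is counted by C_{14−1} = C_13. So A = C_13 = 742900.
A Dyck path with 12 up-steps and 12 down-steps has semilength 12, so there are C_12 of them. So B = C_12 = 208012.
A − B = 742900 − 208012 = 534888.

534888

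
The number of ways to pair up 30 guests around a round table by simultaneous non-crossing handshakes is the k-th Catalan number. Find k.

15

Non-crossing handshake pairings of 2n people are counted by C_n; 30 people gives n = 15.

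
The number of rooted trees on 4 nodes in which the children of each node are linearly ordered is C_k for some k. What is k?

3

A rooted plane tree on 4 nodes has 3 edges, and such trees are counted by C_3.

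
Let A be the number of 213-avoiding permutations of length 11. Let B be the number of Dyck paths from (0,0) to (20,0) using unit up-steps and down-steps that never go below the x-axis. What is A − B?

For any fixed pattern of length 3, the pattern-avoiding permutations of [11] number C_11. So A = C_11 = 58786.
Dyck paths of semilength n (length 2n) are counted by C_n; here n = 10. So B = C_10 = 16796.
A − B = 58786 − 16796 = 41990.

41990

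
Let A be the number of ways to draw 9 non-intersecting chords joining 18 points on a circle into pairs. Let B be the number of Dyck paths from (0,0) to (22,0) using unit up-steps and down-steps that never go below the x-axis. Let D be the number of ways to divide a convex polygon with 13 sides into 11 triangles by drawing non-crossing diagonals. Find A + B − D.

4862

Non-crossing perfect matchings of 2n points on a circle are counted by C_n; with 18 points, n = 9. So A = C_9 = 4862.
Paths of 11 up- and 11 down-steps that never dip below the axis are Dyck paths; their count is C_11. So B = C_11 = 58786.
A convex 13-gon is triangulated into 11 triangles, and the number of such triangulations is the Catalan number C_{13−2} = C_11. So D = C_11 = 58786.
A + B − D = 4862 + 58786 − 58786 = 4862.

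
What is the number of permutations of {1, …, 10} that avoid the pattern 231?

16796

Permutations of [n] avoiding any single length-3 pattern are counted by C_n; here n = 10.
C_10 = C_9 · 2(2·9+1)/(9+2) = 4862 · 38/11 = 16796.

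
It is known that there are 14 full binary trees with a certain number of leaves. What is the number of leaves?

Full binary trees with L leaves are counted by C_{L−1}; 14 = C_4.
So the index is 4, and the number of leaves is 4 + 1 = 5.

5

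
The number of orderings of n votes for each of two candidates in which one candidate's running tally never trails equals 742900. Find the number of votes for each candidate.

13

Such ballot sequences with n votes each are counted by C_n. Since C_13 = 742900, the index is 13.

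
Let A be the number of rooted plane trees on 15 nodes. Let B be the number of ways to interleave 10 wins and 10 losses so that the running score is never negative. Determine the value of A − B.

A rooted plane tree on 15 nodes has 14 edges, and such trees are counted by C_14. So A = C_14 = 2674440.
Reading a vote for the leader as '(' and for the other as ')' turns such a sequence into a balanced string of 10 pairs, so the count is C_10. So B = C_10 = 16796.
A − B = 2674440 − 16796 = 2657644.

2657644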